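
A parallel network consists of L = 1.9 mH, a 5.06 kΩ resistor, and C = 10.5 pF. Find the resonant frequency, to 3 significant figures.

1.13 MHz

ω₀ = 1/√(LC) = 1/√(0.0019 × 1.05e-11) = 7.08e+06 rad/s
f₀ = ω₀/(2π) = 1.13 MHz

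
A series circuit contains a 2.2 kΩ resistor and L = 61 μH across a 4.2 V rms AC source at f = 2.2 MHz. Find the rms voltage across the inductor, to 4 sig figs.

ω = 2πf = 1.382e+07 rad/s
X_L = ωL = 843.2 Ω
Z = 2200 + j843.2 Ω
|Z| = √(2200² + 843.2²) = 2356 Ω
I = V/|Z| = 1.783 mA
V_L = I·|Z_L| = 0.001783 × 843.2 = 1.503 V

1.503 V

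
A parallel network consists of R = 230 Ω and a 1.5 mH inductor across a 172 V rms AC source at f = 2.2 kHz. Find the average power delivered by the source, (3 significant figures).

129 W

ω = 2πf = 13820 rad/s
X_L = ωL = 20.7 Ω
Parallel: admittances add. Y = 1/R + 1/(jωL)
Y = (0.00435 − j0.0482) S
|Y| = 0.0484 S → |Z| = 1/|Y| = 20.7 Ω, ∠Z = −∠Y = 84.8°
I = V/|Z| = 8.33 A
P = VI cos φ = 172 × 8.33 × cos(84.8°) = 129 W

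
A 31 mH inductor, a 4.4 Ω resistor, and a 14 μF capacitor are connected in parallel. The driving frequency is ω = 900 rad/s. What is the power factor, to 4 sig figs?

0.9948

X_L = ωL = 27.90 Ω
X_C = 1/(ωC) = 79.37 Ω
Parallel: admittances add. Y = 1/R + 1/(jωL) + jωC
Y = (0.2273 − j0.02324) S
|Y| = 0.2285 S → |Z| = 1/|Y| = 4.377 Ω, ∠Z = −∠Y = 5.839°
cos φ = cos(5.839°) = 0.9948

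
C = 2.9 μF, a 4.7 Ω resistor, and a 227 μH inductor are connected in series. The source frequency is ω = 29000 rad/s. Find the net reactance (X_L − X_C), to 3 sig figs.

-5.31 Ω

X_L = ωL = 6.58 Ω
X_C = 1/(ωC) = 11.9 Ω
X = 6.58 − 11.9 = -5.31 Ω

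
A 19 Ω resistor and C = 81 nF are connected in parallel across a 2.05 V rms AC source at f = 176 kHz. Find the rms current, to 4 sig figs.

213.0 mA

ω = 2πf = 1.106e+06 rad/s
X_C = 1/(ωC) = 11.16 Ω
Parallel: admittances add. Y = 1/R + jωC
Y = (0.05263 + j0.08957) S
|Y| = 0.1039 S → |Z| = 1/|Y| = 9.625 Ω, ∠Z = −∠Y = -59.56°
I = V/|Z| = 2.05/9.625 = 213.0 mA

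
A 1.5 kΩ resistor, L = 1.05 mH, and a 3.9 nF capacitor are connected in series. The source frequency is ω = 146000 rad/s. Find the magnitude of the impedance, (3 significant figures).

X_L = ωL = 153 Ω
X_C = 1/(ωC) = 1760 Ω
Net reactance X = X_L − X_C = -1600 Ω
Z = 1500 − j1600 Ω
|Z| = √(1500² + 1600²) = 2200 Ω

2200 Ω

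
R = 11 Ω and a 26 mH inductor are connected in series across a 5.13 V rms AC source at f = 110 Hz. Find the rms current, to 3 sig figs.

ω = 2πf = 691.2 rad/s
X_L = ωL = 18.0 Ω
Z = 11.0 + j18.0 Ω
|Z| = √(11.0² + 18.0²) = 21.1 Ω
I = V/|Z| = 5.13/21.1 = 243 mA

243 mA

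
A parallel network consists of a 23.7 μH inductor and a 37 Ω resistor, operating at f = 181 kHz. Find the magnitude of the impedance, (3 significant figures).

ω = 2πf = 1.137e+06 rad/s
X_L = ωL = 27.0 Ω
Parallel: admittances add. Y = 1/R + 1/(jωL)
Y = (0.0270 − j0.0371) S
|Y| = 0.0459 S → |Z| = 1/|Y| = 21.8 Ω, ∠Z = −∠Y = 53.9°

21.8 Ω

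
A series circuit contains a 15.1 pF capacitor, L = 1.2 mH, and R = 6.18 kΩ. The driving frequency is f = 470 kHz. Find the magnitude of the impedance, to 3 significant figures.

19900 Ω

ω = 2πf = 2.953e+06 rad/s
X_L = ωL = 3540 Ω
X_C = 1/(ωC) = 22400 Ω
Net reactance X = X_L − X_C = -18900 Ω
Z = 6180 − j18900 Ω
|Z| = √(6180² + 18900²) = 19900 Ω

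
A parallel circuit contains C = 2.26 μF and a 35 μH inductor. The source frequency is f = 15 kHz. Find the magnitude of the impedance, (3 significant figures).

11.1 Ω

ω = 2πf = 94250 rad/s
X_L = ωL = 3.30 Ω
X_C = 1/(ωC) = 4.69 Ω
Parallel: admittances add. Y = 1/(jωL) + jωC
Y = (0 − j0.0902) S
|Y| = 0.0902 S → |Z| = 1/|Y| = 11.1 Ω, ∠Z = −∠Y = 90.0°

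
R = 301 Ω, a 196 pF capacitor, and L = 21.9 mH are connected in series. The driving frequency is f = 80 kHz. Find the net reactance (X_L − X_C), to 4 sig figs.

ω = 2πf = 502700 rad/s
X_L = ωL = 11010 Ω
X_C = 1/(ωC) = 10150 Ω
X = 11010 − 10150 = 858.0 Ω

858.0 Ω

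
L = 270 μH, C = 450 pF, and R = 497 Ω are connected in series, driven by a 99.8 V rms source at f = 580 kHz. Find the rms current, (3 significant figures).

160 mA

ω = 2πf = 3.644e+06 rad/s
X_L = ωL = 984 Ω
X_C = 1/(ωC) = 610 Ω
Net reactance X = X_L − X_C = 374 Ω
Z = 497 + j374 Ω
|Z| = √(497² + 374²) = 622 Ω
I = V/|Z| = 99.8/622 = 160 mA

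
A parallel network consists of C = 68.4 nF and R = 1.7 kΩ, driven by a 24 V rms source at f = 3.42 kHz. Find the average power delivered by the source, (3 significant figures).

339 mW

ω = 2πf = 21490 rad/s
X_C = 1/(ωC) = 680 Ω
Parallel: admittances add. Y = 1/R + jωC
Y = (0.000588 + j0.00147) S
|Y| = 0.00158 S → |Z| = 1/|Y| = 632 Ω, ∠Z = −∠Y = -68.2°
I = V/|Z| = 38.0 mA
P = VI cos φ = 24 × 0.0380 × cos(-68.2°) = 339 mW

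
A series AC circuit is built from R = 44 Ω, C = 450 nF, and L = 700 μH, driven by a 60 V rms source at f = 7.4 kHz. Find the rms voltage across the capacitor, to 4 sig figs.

61.58 V

ω = 2πf = 46500 rad/s
X_L = ωL = 32.55 Ω
X_C = 1/(ωC) = 47.79 Ω
Net reactance X = X_L − X_C = -15.25 Ω
Z = 44.00 − j15.25 Ω
|Z| = √(44.00² + 15.25²) = 46.57 Ω
I = V/|Z| = 1.288 A
V_C = I·|Z_C| = 1.288 × 47.79 = 61.58 V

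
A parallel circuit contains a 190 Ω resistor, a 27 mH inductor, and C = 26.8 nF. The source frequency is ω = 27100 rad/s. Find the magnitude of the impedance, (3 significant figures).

189 Ω

X_L = ωL = 732 Ω
X_C = 1/(ωC) = 1380 Ω
Parallel: admittances add. Y = 1/R + 1/(jωL) + jωC
Y = (0.00526 − j0.000640) S
|Y| = 0.00530 S → |Z| = 1/|Y| = 189 Ω, ∠Z = −∠Y = 6.94°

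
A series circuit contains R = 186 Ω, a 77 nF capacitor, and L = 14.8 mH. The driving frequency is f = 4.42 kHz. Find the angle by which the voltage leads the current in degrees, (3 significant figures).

-16.9°

ω = 2πf = 27770 rad/s
X_L = ωL = 411 Ω
X_C = 1/(ωC) = 468 Ω
Net reactance X = X_L − X_C = -56.6 Ω
Z = 186 − j56.6 Ω
|Z| = √(186² + 56.6²) = 194 Ω
∠Z = arctan(-56.6/186) = -16.9°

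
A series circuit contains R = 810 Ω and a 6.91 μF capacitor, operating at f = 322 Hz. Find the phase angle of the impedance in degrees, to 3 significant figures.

-5.05°

ω = 2πf = 2023 rad/s
X_C = 1/(ωC) = 71.5 Ω
Z = 810 − j71.5 Ω
|Z| = √(810² + 71.5²) = 813 Ω
∠Z = arctan(-71.5/810) = -5.05°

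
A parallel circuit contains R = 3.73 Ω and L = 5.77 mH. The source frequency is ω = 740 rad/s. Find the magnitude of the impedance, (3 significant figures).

2.81 Ω

X_L = ωL = 4.27 Ω
Parallel: admittances add. Y = 1/R + 1/(jωL)
Y = (0.268 − j0.234) S
|Y| = 0.356 S → |Z| = 1/|Y| = 2.81 Ω, ∠Z = −∠Y = 41.1°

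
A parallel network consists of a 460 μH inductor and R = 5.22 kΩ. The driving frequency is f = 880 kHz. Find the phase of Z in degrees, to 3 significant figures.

64.0°

ω = 2πf = 5.529e+06 rad/s
X_L = ωL = 2540 Ω
Parallel: admittances add. Y = 1/R + 1/(jωL)
Y = (0.000192 − j0.000393) S
|Y| = 0.000437 S → |Z| = 1/|Y| = 2290 Ω, ∠Z = −∠Y = 64.0°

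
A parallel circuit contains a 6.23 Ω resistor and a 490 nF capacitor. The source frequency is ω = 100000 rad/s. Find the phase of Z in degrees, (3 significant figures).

-17.0°

X_C = 1/(ωC) = 20.4 Ω
Parallel: admittances add. Y = 1/R + jωC
Y = (0.161 + j0.0490) S
|Y| = 0.168 S → |Z| = 1/|Y| = 5.96 Ω, ∠Z = −∠Y = -17.0°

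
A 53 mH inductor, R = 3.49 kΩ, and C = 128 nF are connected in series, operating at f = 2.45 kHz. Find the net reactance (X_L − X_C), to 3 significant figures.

308 Ω

ω = 2πf = 15390 rad/s
X_L = ωL = 816 Ω
X_C = 1/(ωC) = 508 Ω
X = 816 − 508 = 308 Ω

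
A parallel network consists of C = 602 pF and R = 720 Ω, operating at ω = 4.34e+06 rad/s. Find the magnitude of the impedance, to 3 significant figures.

X_C = 1/(ωC) = 383 Ω
Parallel: admittances add. Y = 1/R + jωC
Y = (0.00139 + j0.00261) S
|Y| = 0.00296 S → |Z| = 1/|Y| = 338 Ω, ∠Z = −∠Y = -62.0°

338 Ω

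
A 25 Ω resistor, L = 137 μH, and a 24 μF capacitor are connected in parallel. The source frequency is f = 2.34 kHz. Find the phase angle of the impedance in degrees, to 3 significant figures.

ω = 2πf = 14700 rad/s
X_L = ωL = 2.01 Ω
X_C = 1/(ωC) = 2.83 Ω
Parallel: admittances add. Y = 1/R + 1/(jωL) + jωC
Y = (0.0400 − j0.144) S
|Y| = 0.149 S → |Z| = 1/|Y| = 6.71 Ω, ∠Z = −∠Y = 74.4°

74.4°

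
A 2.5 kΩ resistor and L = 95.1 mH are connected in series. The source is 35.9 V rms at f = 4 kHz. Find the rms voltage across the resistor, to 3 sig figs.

ω = 2πf = 25130 rad/s
X_L = ωL = 2390 Ω
Z = 2500 + j2390 Ω
|Z| = √(2500² + 2390²) = 3460 Ω
I = V/|Z| = 10.4 mA
V_R = I·|Z_R| = 0.0104 × 2500 = 25.9 V

25.9 V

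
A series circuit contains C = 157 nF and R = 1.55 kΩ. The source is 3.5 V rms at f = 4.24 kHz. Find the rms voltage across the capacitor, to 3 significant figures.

0.534 V

ω = 2πf = 26640 rad/s
X_C = 1/(ωC) = 239 Ω
Z = 1550 − j239 Ω
|Z| = √(1550² + 239²) = 1570 Ω
I = V/|Z| = 2.23 mA
V_C = I·|Z_C| = 0.00223 × 239 = 0.534 V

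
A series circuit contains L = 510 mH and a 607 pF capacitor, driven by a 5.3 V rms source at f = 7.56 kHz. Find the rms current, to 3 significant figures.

ω = 2πf = 47500 rad/s
X_L = ωL = 24200 Ω
X_C = 1/(ωC) = 34700 Ω
Net reactance X = X_L − X_C = -10500 Ω
Z = − j10500 Ω
|Z| = √(0² + 10500²) = 10500 Ω
I = V/|Z| = 5.3/10500 = 507 μA

507 μA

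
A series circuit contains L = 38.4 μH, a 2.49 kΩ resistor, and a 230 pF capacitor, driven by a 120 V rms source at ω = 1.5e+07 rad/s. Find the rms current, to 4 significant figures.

X_L = ωL = 576.0 Ω
X_C = 1/(ωC) = 289.9 Ω
Net reactance X = X_L − X_C = 286.1 Ω
Z = 2490 + j286.1 Ω
|Z| = √(2490² + 286.1²) = 2506 Ω
I = V/|Z| = 120/2506 = 47.88 mA

47.88 mA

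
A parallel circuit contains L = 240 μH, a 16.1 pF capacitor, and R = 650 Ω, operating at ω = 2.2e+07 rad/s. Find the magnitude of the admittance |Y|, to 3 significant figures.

X_L = ωL = 5280 Ω
X_C = 1/(ωC) = 2820 Ω
Parallel: admittances add. Y = 1/R + 1/(jωL) + jωC
Y = (0.00154 + j0.000165) S
|Y| = 0.00155 S → |Z| = 1/|Y| = 646 Ω, ∠Z = −∠Y = -6.11°

1.55 mS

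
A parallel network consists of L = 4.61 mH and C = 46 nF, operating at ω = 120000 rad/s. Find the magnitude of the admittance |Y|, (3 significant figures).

3.71 mS

X_L = ωL = 553 Ω
X_C = 1/(ωC) = 181 Ω
Parallel: admittances add. Y = 1/(jωL) + jωC
Y = (0 + j0.00371) S
|Y| = 0.00371 S → |Z| = 1/|Y| = 269 Ω, ∠Z = −∠Y = -90.0°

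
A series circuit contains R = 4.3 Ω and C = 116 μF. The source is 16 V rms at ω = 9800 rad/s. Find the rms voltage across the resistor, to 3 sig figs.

X_C = 1/(ωC) = 0.880 Ω
Z = 4.30 − j0.880 Ω
|Z| = √(4.30² + 0.880²) = 4.39 Ω
I = V/|Z| = 3.65 A
V_R = I·|Z_R| = 3.65 × 4.30 = 15.7 V

15.7 V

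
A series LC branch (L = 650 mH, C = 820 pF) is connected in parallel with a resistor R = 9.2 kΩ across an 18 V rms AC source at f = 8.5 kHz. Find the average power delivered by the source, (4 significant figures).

35.22 mW

ω = 2πf = 53410 rad/s
X_L = ωL = 34710 Ω
X_C = 1/(ωC) = 22830 Ω
Branch 1: Z₁ = R = 9200 Ω
Branch 2 (series LC): Z₂ = j(X_L − X_C) = j11880 Ω
Parallel: Z = Z₁Z₂/(Z₁+Z₂), |Z| = 7274 Ω, ∠Z = 37.75°
I = V/|Z| = 2.475 mA
P = VI cos φ = 18 × 0.002475 × cos(37.75°) = 35.22 mW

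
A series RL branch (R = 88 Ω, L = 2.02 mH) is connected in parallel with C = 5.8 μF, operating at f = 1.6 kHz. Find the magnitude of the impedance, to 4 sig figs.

ω = 2πf = 10050 rad/s
X_L = ωL = 20.31 Ω
X_C = 1/(ωC) = 17.15 Ω
Branch 1 (R+jX_L): Z₁ = 88.00 + j20.31 Ω, |Z₁| = 90.31 Ω
Branch 2 (−jX_C): Z₂ = −j17.15 Ω
Parallel: Z = Z₁Z₂/(Z₁+Z₂), |Z| = 17.59 Ω, ∠Z = -79.06°

17.59 Ω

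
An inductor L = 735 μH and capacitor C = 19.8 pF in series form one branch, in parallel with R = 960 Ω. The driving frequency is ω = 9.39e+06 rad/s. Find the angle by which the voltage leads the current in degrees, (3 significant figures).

X_L = ωL = 6900 Ω
X_C = 1/(ωC) = 5380 Ω
Branch 1: Z₁ = R = 960 Ω
Branch 2 (series LC): Z₂ = j(X_L − X_C) = j1520 Ω
Parallel: Z = Z₁Z₂/(Z₁+Z₂), |Z| = 812 Ω, ∠Z = 32.2°

32.2°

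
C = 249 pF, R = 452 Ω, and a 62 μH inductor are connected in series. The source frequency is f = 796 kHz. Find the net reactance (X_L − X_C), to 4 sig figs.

-492.9 Ω

ω = 2πf = 5.001e+06 rad/s
X_L = ωL = 310.1 Ω
X_C = 1/(ωC) = 803.0 Ω
X = 310.1 − 803.0 = -492.9 Ω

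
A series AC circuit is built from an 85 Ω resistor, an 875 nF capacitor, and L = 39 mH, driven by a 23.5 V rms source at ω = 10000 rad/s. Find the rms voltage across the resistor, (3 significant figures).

6.92 V

X_L = ωL = 390 Ω
X_C = 1/(ωC) = 114 Ω
Net reactance X = X_L − X_C = 276 Ω
Z = 85.0 + j276 Ω
|Z| = √(85.0² + 276²) = 289 Ω
I = V/|Z| = 81.5 mA
V_R = I·|Z_R| = 0.0815 × 85.0 = 6.92 V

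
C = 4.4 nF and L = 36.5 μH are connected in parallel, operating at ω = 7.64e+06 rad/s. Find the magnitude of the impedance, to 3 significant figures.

33.3 Ω

X_L = ωL = 279 Ω
X_C = 1/(ωC) = 29.7 Ω
Parallel: admittances add. Y = 1/(jωL) + jωC
Y = (0 + j0.0300) S
|Y| = 0.0300 S → |Z| = 1/|Y| = 33.3 Ω, ∠Z = −∠Y = -90.0°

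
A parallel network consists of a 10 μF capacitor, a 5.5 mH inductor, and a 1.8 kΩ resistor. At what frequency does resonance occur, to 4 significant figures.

ω₀ = 1/√(LC) = 1/√(0.0055 × 1e-05) = 4264 rad/s
f₀ = ω₀/(2π) = 678.6 Hz

678.6 Hz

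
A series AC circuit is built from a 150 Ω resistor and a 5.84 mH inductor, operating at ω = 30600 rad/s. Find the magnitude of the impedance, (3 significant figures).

233 Ω

X_L = ωL = 179 Ω
Z = 150 + j179 Ω
|Z| = √(150² + 179²) = 233 Ω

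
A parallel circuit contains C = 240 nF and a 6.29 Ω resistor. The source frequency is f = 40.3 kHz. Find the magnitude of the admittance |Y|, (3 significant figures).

ω = 2πf = 253200 rad/s
X_C = 1/(ωC) = 16.5 Ω
Parallel: admittances add. Y = 1/R + jωC
Y = (0.159 + j0.0608) S
|Y| = 0.170 S → |Z| = 1/|Y| = 5.88 Ω, ∠Z = −∠Y = -20.9°

170 mS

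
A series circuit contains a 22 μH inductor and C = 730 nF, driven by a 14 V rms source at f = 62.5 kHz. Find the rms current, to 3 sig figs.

2.72 A

ω = 2πf = 392700 rad/s
X_L = ωL = 8.64 Ω
X_C = 1/(ωC) = 3.49 Ω
Net reactance X = X_L − X_C = 5.15 Ω
Z = j5.15 Ω
|Z| = √(0² + 5.15²) = 5.15 Ω
I = V/|Z| = 14/5.15 = 2.72 A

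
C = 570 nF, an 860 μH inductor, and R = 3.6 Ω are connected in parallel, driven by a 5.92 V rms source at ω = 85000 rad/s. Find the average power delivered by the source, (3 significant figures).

9.74 W

X_L = ωL = 73.1 Ω
X_C = 1/(ωC) = 20.6 Ω
Parallel: admittances add. Y = 1/R + 1/(jωL) + jωC
Y = (0.278 + j0.0348) S
|Y| = 0.280 S → |Z| = 1/|Y| = 3.57 Ω, ∠Z = −∠Y = -7.13°
I = V/|Z| = 1.66 A
P = VI cos φ = 5.92 × 1.66 × cos(-7.13°) = 9.74 W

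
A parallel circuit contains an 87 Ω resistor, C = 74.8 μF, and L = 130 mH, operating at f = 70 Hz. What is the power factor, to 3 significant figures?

ω = 2πf = 439.8 rad/s
X_L = ωL = 57.2 Ω
X_C = 1/(ωC) = 30.4 Ω
Parallel: admittances add. Y = 1/R + 1/(jωL) + jωC
Y = (0.0115 + j0.0154) S
|Y| = 0.0192 S → |Z| = 1/|Y| = 52.0 Ω, ∠Z = −∠Y = -53.3°
cos φ = cos(-53.3°) = 0.598

0.598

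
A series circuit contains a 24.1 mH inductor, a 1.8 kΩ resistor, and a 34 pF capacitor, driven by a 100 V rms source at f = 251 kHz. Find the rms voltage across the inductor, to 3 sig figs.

ω = 2πf = 1.577e+06 rad/s
X_L = ωL = 38000 Ω
X_C = 1/(ωC) = 18600 Ω
Net reactance X = X_L − X_C = 19400 Ω
Z = 1800 + j19400 Ω
|Z| = √(1800² + 19400²) = 19400 Ω
I = V/|Z| = 5.14 mA
V_L = I·|Z_L| = 0.00514 × 38000 = 195 V

195 V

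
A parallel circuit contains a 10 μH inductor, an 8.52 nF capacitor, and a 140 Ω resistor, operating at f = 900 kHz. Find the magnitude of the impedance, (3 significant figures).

ω = 2πf = 5.655e+06 rad/s
X_L = ωL = 56.5 Ω
X_C = 1/(ωC) = 20.8 Ω
Parallel: admittances add. Y = 1/R + 1/(jωL) + jωC
Y = (0.00714 + j0.0305) S
|Y| = 0.0313 S → |Z| = 1/|Y| = 31.9 Ω, ∠Z = −∠Y = -76.8°

31.9 Ω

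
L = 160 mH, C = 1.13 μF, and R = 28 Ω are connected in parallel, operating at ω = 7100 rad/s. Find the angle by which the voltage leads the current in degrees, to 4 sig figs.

X_L = ωL = 1136 Ω
X_C = 1/(ωC) = 124.6 Ω
Parallel: admittances add. Y = 1/R + 1/(jωL) + jωC
Y = (0.03571 + j0.007143) S
|Y| = 0.03642 S → |Z| = 1/|Y| = 27.46 Ω, ∠Z = −∠Y = -11.31°

-11.31°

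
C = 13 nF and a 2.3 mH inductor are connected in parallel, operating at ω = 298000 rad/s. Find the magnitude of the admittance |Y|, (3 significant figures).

X_L = ωL = 685 Ω
X_C = 1/(ωC) = 258 Ω
Parallel: admittances add. Y = 1/(jωL) + jωC
Y = (0 + j0.00241) S
|Y| = 0.00241 S → |Z| = 1/|Y| = 414 Ω, ∠Z = −∠Y = -90.0°

2.41 mS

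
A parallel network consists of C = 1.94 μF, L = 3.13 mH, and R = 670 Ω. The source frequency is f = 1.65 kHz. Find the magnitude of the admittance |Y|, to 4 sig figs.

ω = 2πf = 10370 rad/s
X_L = ωL = 32.45 Ω
X_C = 1/(ωC) = 49.72 Ω
Parallel: admittances add. Y = 1/R + 1/(jωL) + jωC
Y = (0.001493 − j0.01070) S
|Y| = 0.01081 S → |Z| = 1/|Y| = 92.52 Ω, ∠Z = −∠Y = 82.06°

10.81 mS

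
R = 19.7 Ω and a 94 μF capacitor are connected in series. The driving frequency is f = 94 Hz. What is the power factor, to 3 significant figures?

ω = 2πf = 590.6 rad/s
X_C = 1/(ωC) = 18.0 Ω
Z = 19.7 − j18.0 Ω
|Z| = √(19.7² + 18.0²) = 26.7 Ω
∠Z = arctan(-18.0/19.7) = -42.4°
cos φ = cos(-42.4°) = 0.738

0.738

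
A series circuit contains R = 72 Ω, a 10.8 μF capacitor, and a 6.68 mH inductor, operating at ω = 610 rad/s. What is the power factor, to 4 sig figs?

0.4381

X_L = ωL = 4.075 Ω
X_C = 1/(ωC) = 151.8 Ω
Net reactance X = X_L − X_C = -147.7 Ω
Z = 72.00 − j147.7 Ω
|Z| = √(72.00² + 147.7²) = 164.3 Ω
∠Z = arctan(-147.7/72.00) = -64.01°
cos φ = cos(-64.01°) = 0.4381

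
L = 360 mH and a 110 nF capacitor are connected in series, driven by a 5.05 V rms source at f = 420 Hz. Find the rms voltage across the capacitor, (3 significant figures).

ω = 2πf = 2639 rad/s
X_L = ωL = 950 Ω
X_C = 1/(ωC) = 3440 Ω
Net reactance X = X_L − X_C = -2490 Ω
Z = − j2490 Ω
|Z| = √(0² + 2490²) = 2490 Ω
I = V/|Z| = 2.02 mA
V_C = I·|Z_C| = 0.00202 × 3440 = 6.97 V

6.97 V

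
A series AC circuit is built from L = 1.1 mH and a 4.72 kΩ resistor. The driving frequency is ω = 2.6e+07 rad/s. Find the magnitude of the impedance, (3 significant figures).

X_L = ωL = 28600 Ω
Z = 4720 + j28600 Ω
|Z| = √(4720² + 28600²) = 29000 Ω

29000 Ω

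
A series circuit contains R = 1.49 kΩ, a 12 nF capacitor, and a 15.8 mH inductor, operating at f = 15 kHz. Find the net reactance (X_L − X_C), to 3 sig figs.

605 Ω

ω = 2πf = 94250 rad/s
X_L = ωL = 1490 Ω
X_C = 1/(ωC) = 884 Ω
X = 1490 − 884 = 605 Ω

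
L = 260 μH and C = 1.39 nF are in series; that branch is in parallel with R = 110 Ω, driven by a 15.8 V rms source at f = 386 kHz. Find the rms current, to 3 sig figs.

151 mA

ω = 2πf = 2.425e+06 rad/s
X_L = ωL = 631 Ω
X_C = 1/(ωC) = 297 Ω
Branch 1: Z₁ = R = 110 Ω
Branch 2 (series LC): Z₂ = j(X_L − X_C) = j334 Ω
Parallel: Z = Z₁Z₂/(Z₁+Z₂), |Z| = 104 Ω, ∠Z = 18.2°
I = V/|Z| = 15.8/104 = 151 mA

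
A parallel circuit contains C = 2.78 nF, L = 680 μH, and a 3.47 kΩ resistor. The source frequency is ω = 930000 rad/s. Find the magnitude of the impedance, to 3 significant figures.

957 Ω

X_L = ωL = 632 Ω
X_C = 1/(ωC) = 387 Ω
Parallel: admittances add. Y = 1/R + 1/(jωL) + jωC
Y = (0.000288 + j0.00100) S
|Y| = 0.00104 S → |Z| = 1/|Y| = 957 Ω, ∠Z = −∠Y = -74.0°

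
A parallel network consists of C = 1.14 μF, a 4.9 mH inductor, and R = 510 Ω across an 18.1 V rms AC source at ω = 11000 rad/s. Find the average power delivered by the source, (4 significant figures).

642.4 mW

X_L = ωL = 53.90 Ω
X_C = 1/(ωC) = 79.74 Ω
Parallel: admittances add. Y = 1/R + 1/(jωL) + jωC
Y = (0.001961 − j0.006013) S
|Y| = 0.006325 S → |Z| = 1/|Y| = 158.1 Ω, ∠Z = −∠Y = 71.94°
I = V/|Z| = 114.5 mA
P = VI cos φ = 18.1 × 0.1145 × cos(71.94°) = 642.4 mW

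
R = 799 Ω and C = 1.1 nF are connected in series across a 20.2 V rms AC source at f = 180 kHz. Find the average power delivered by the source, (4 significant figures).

253.8 mW

ω = 2πf = 1.131e+06 rad/s
X_C = 1/(ωC) = 803.8 Ω
Z = 799.0 − j803.8 Ω
|Z| = √(799.0² + 803.8²) = 1133 Ω
∠Z = arctan(-803.8/799.0) = -45.17°
I = V/|Z| = 17.82 mA
P = VI cos φ = 20.2 × 0.01782 × cos(-45.17°) = 253.8 mW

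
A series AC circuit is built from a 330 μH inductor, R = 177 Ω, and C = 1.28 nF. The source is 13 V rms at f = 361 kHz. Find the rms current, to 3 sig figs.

29.5 mA

ω = 2πf = 2.268e+06 rad/s
X_L = ωL = 749 Ω
X_C = 1/(ωC) = 344 Ω
Net reactance X = X_L − X_C = 404 Ω
Z = 177 + j404 Ω
|Z| = √(177² + 404²) = 441 Ω
I = V/|Z| = 13/441 = 29.5 mA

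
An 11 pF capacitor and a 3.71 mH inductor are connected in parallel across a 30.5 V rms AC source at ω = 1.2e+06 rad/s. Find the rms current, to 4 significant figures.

6.448 mA

X_L = ωL = 4452 Ω
X_C = 1/(ωC) = 75760 Ω
Parallel: admittances add. Y = 1/(jωL) + jωC
Y = (0 − j0.0002114) S
|Y| = 0.0002114 S → |Z| = 1/|Y| = 4730 Ω, ∠Z = −∠Y = 90.00°
I = V/|Z| = 30.5/4730 = 6.448 mA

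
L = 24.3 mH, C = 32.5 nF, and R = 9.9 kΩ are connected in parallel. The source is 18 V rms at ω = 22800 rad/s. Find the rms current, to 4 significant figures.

X_L = ωL = 554.0 Ω
X_C = 1/(ωC) = 1350 Ω
Parallel: admittances add. Y = 1/R + 1/(jωL) + jωC
Y = (0.0001010 − j0.001064) S
|Y| = 0.001069 S → |Z| = 1/|Y| = 935.7 Ω, ∠Z = −∠Y = 84.58°
I = V/|Z| = 18/935.7 = 19.24 mA

19.24 mA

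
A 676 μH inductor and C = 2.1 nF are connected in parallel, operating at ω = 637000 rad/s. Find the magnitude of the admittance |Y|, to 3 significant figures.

985 μS

X_L = ωL = 431 Ω
X_C = 1/(ωC) = 748 Ω
Parallel: admittances add. Y = 1/(jωL) + jωC
Y = (0 − j0.000985) S
|Y| = 0.000985 S → |Z| = 1/|Y| = 1020 Ω, ∠Z = −∠Y = 90.0°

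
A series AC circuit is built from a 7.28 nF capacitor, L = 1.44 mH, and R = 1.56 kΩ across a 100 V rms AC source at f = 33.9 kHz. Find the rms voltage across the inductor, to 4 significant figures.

19.22 V

ω = 2πf = 213000 rad/s
X_L = ωL = 306.7 Ω
X_C = 1/(ωC) = 644.9 Ω
Net reactance X = X_L − X_C = -338.2 Ω
Z = 1560 − j338.2 Ω
|Z| = √(1560² + 338.2²) = 1596 Ω
I = V/|Z| = 62.65 mA
V_L = I·|Z_L| = 0.06265 × 306.7 = 19.22 V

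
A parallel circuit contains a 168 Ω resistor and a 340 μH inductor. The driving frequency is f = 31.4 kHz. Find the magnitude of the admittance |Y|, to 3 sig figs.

16.1 mS

ω = 2πf = 197300 rad/s
X_L = ωL = 67.1 Ω
Parallel: admittances add. Y = 1/R + 1/(jωL)
Y = (0.00595 − j0.0149) S
|Y| = 0.0161 S → |Z| = 1/|Y| = 62.3 Ω, ∠Z = −∠Y = 68.2°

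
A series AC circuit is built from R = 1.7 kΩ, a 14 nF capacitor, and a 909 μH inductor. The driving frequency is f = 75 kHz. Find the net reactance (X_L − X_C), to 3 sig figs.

ω = 2πf = 471200 rad/s
X_L = ωL = 428 Ω
X_C = 1/(ωC) = 152 Ω
X = 428 − 152 = 277 Ω

277 Ω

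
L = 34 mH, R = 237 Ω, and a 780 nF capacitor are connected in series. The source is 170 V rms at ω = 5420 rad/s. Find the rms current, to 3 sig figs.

700 mA

X_L = ωL = 184 Ω
X_C = 1/(ωC) = 237 Ω
Net reactance X = X_L − X_C = -52.3 Ω
Z = 237 − j52.3 Ω
|Z| = √(237² + 52.3²) = 243 Ω
I = V/|Z| = 170/243 = 700 mA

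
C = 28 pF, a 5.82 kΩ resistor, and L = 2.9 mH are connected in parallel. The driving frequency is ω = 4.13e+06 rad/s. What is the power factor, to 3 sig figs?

X_L = ωL = 12000 Ω
X_C = 1/(ωC) = 8650 Ω
Parallel: admittances add. Y = 1/R + 1/(jωL) + jωC
Y = (0.000172 + j3.21e-05) S
|Y| = 0.000175 S → |Z| = 1/|Y| = 5720 Ω, ∠Z = −∠Y = -10.6°
cos φ = cos(-10.6°) = 0.983

0.983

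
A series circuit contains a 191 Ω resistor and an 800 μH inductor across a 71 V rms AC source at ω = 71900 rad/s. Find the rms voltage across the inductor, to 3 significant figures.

20.5 V

X_L = ωL = 57.5 Ω
Z = 191 + j57.5 Ω
|Z| = √(191² + 57.5²) = 199 Ω
I = V/|Z| = 356 mA
V_L = I·|Z_L| = 0.356 × 57.5 = 20.5 V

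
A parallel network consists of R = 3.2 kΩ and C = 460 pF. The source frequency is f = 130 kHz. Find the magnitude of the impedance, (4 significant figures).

ω = 2πf = 816800 rad/s
X_C = 1/(ωC) = 2661 Ω
Parallel: admittances add. Y = 1/R + jωC
Y = (0.0003125 + j0.0003757) S
|Y| = 0.0004887 S → |Z| = 1/|Y| = 2046 Ω, ∠Z = −∠Y = -50.25°

2046 Ω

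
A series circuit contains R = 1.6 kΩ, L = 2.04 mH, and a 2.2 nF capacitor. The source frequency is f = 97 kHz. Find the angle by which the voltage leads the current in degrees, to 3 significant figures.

17.3°

ω = 2πf = 609500 rad/s
X_L = ωL = 1240 Ω
X_C = 1/(ωC) = 746 Ω
Net reactance X = X_L − X_C = 498 Ω
Z = 1600 + j498 Ω
|Z| = √(1600² + 498²) = 1680 Ω
∠Z = arctan(498/1600) = 17.3°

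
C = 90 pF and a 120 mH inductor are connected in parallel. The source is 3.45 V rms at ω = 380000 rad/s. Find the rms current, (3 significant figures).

X_L = ωL = 45600 Ω
X_C = 1/(ωC) = 29200 Ω
Parallel: admittances add. Y = 1/(jωL) + jωC
Y = (0 + j1.23e-05) S
|Y| = 1.23e-05 S → |Z| = 1/|Y| = 81500 Ω, ∠Z = −∠Y = -90.0°
I = V/|Z| = 3.45/81500 = 42.3 μA

42.3 μA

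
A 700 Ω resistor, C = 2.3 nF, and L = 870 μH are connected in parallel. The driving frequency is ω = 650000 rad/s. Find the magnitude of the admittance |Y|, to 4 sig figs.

1.454 mS

X_L = ωL = 565.5 Ω
X_C = 1/(ωC) = 668.9 Ω
Parallel: admittances add. Y = 1/R + 1/(jωL) + jωC
Y = (0.001429 − j0.0002733) S
|Y| = 0.001454 S → |Z| = 1/|Y| = 687.5 Ω, ∠Z = −∠Y = 10.83°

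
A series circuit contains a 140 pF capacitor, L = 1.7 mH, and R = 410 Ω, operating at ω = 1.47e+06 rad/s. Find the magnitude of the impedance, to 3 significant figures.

2400 Ω

X_L = ωL = 2500 Ω
X_C = 1/(ωC) = 4860 Ω
Net reactance X = X_L − X_C = -2360 Ω
Z = 410 − j2360 Ω
|Z| = √(410² + 2360²) = 2400 Ω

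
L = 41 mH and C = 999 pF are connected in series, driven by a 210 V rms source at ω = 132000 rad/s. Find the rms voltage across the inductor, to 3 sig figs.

523 V

X_L = ωL = 5410 Ω
X_C = 1/(ωC) = 7580 Ω
Net reactance X = X_L − X_C = -2170 Ω
Z = − j2170 Ω
|Z| = √(0² + 2170²) = 2170 Ω
I = V/|Z| = 96.7 mA
V_L = I·|Z_L| = 0.0967 × 5410 = 523 V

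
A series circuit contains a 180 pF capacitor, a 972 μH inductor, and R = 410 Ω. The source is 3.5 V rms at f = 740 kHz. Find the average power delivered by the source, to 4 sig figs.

447.6 μW

ω = 2πf = 4.65e+06 rad/s
X_L = ωL = 4519 Ω
X_C = 1/(ωC) = 1195 Ω
Net reactance X = X_L − X_C = 3325 Ω
Z = 410.0 + j3325 Ω
|Z| = √(410.0² + 3325²) = 3350 Ω
∠Z = arctan(3325/410.0) = 82.97°
I = V/|Z| = 1.045 mA
P = VI cos φ = 3.5 × 0.001045 × cos(82.97°) = 447.6 μW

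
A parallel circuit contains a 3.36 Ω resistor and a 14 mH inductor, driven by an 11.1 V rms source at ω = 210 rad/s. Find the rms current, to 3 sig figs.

X_L = ωL = 2.94 Ω
Parallel: admittances add. Y = 1/R + 1/(jωL)
Y = (0.298 − j0.340) S
|Y| = 0.452 S → |Z| = 1/|Y| = 2.21 Ω, ∠Z = −∠Y = 48.8°
I = V/|Z| = 11.1/2.21 = 5.02 A

5.02 A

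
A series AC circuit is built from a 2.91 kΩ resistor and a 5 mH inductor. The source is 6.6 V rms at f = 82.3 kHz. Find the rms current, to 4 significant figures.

ω = 2πf = 517100 rad/s
X_L = ωL = 2586 Ω
Z = 2910 + j2586 Ω
|Z| = √(2910² + 2586²) = 3893 Ω
I = V/|Z| = 6.6/3893 = 1.695 mA

1.695 mA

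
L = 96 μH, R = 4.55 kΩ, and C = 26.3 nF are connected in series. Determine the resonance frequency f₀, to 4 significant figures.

100.2 kHz

ω₀ = 1/√(LC) = 1/√(9.6e-05 × 2.63e-08) = 629300 rad/s
f₀ = ω₀/(2π) = 100.2 kHz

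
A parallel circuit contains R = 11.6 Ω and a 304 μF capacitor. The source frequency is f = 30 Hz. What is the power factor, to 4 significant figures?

ω = 2πf = 188.5 rad/s
X_C = 1/(ωC) = 17.45 Ω
Parallel: admittances add. Y = 1/R + jωC
Y = (0.08621 + j0.05730) S
|Y| = 0.1035 S → |Z| = 1/|Y| = 9.660 Ω, ∠Z = −∠Y = -33.61°
cos φ = cos(-33.61°) = 0.8328

0.8328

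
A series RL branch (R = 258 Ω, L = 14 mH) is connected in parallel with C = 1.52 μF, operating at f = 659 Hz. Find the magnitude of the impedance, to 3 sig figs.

ω = 2πf = 4141 rad/s
X_L = ωL = 58.0 Ω
X_C = 1/(ωC) = 159 Ω
Branch 1 (R+jX_L): Z₁ = 258 + j58.0 Ω, |Z₁| = 264 Ω
Branch 2 (−jX_C): Z₂ = −j159 Ω
Parallel: Z = Z₁Z₂/(Z₁+Z₂), |Z| = 152 Ω, ∠Z = -56.0°

152 Ω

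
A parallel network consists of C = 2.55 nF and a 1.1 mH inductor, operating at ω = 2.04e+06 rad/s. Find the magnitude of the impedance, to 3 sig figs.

210 Ω

X_L = ωL = 2240 Ω
X_C = 1/(ωC) = 192 Ω
Parallel: admittances add. Y = 1/(jωL) + jωC
Y = (0 + j0.00476) S
|Y| = 0.00476 S → |Z| = 1/|Y| = 210 Ω, ∠Z = −∠Y = -90.0°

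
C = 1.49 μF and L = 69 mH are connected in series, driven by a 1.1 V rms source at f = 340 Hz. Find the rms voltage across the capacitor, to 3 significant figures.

ω = 2πf = 2136 rad/s
X_L = ωL = 147 Ω
X_C = 1/(ωC) = 314 Ω
Net reactance X = X_L − X_C = -167 Ω
Z = − j167 Ω
|Z| = √(0² + 167²) = 167 Ω
I = V/|Z| = 6.60 mA
V_C = I·|Z_C| = 0.00660 × 314 = 2.07 V

2.07 V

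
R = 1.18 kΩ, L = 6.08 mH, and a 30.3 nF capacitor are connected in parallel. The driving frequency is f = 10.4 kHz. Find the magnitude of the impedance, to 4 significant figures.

ω = 2πf = 65350 rad/s
X_L = ωL = 397.3 Ω
X_C = 1/(ωC) = 505.1 Ω
Parallel: admittances add. Y = 1/R + 1/(jωL) + jωC
Y = (0.0008475 − j0.0005370) S
|Y| = 0.001003 S → |Z| = 1/|Y| = 996.7 Ω, ∠Z = −∠Y = 32.36°

996.7 Ω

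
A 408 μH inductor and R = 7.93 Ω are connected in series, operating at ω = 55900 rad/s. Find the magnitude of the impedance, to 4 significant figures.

X_L = ωL = 22.81 Ω
Z = 7.930 + j22.81 Ω
|Z| = √(7.930² + 22.81²) = 24.15 Ω

24.15 Ω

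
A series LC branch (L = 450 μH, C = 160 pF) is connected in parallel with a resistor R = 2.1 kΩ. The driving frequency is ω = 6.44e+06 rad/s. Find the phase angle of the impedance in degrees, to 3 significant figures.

X_L = ωL = 2900 Ω
X_C = 1/(ωC) = 970 Ω
Branch 1: Z₁ = R = 2100 Ω
Branch 2 (series LC): Z₂ = j(X_L − X_C) = j1930 Ω
Parallel: Z = Z₁Z₂/(Z₁+Z₂), |Z| = 1420 Ω, ∠Z = 47.5°

47.5°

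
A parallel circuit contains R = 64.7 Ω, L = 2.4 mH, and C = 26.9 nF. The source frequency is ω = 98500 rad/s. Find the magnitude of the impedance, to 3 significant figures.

64.4 Ω

X_L = ωL = 236 Ω
X_C = 1/(ωC) = 377 Ω
Parallel: admittances add. Y = 1/R + 1/(jωL) + jωC
Y = (0.0155 − j0.00158) S
|Y| = 0.0155 S → |Z| = 1/|Y| = 64.4 Ω, ∠Z = −∠Y = 5.84°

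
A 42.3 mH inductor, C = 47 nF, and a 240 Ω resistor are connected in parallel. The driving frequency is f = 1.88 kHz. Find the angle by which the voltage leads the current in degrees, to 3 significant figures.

19.1°

ω = 2πf = 11810 rad/s
X_L = ωL = 500 Ω
X_C = 1/(ωC) = 1800 Ω
Parallel: admittances add. Y = 1/R + 1/(jωL) + jωC
Y = (0.00417 − j0.00145) S
|Y| = 0.00441 S → |Z| = 1/|Y| = 227 Ω, ∠Z = −∠Y = 19.1°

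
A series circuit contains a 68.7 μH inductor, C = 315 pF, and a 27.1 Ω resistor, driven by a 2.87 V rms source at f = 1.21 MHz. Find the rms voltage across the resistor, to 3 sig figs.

ω = 2πf = 7.603e+06 rad/s
X_L = ωL = 522 Ω
X_C = 1/(ωC) = 418 Ω
Net reactance X = X_L − X_C = 105 Ω
Z = 27.1 + j105 Ω
|Z| = √(27.1² + 105²) = 108 Ω
I = V/|Z| = 26.5 mA
V_R = I·|Z_R| = 0.0265 × 27.1 = 0.719 V

0.719 V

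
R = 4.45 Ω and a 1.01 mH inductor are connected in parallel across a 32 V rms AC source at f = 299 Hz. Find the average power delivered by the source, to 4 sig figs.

ω = 2πf = 1879 rad/s
X_L = ωL = 1.897 Ω
Parallel: admittances add. Y = 1/R + 1/(jωL)
Y = (0.2247 − j0.5270) S
|Y| = 0.5729 S → |Z| = 1/|Y| = 1.745 Ω, ∠Z = −∠Y = 66.91°
I = V/|Z| = 18.33 A
P = VI cos φ = 32 × 18.33 × cos(66.91°) = 230.1 W

230.1 W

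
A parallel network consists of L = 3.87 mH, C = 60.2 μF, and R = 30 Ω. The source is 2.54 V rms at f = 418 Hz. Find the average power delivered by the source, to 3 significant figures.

ω = 2πf = 2626 rad/s
X_L = ωL = 10.2 Ω
X_C = 1/(ωC) = 6.32 Ω
Parallel: admittances add. Y = 1/R + 1/(jωL) + jωC
Y = (0.0333 + j0.0597) S
|Y| = 0.0684 S → |Z| = 1/|Y| = 14.6 Ω, ∠Z = −∠Y = -60.8°
I = V/|Z| = 174 mA
P = VI cos φ = 2.54 × 0.174 × cos(-60.8°) = 215 mW

215 mW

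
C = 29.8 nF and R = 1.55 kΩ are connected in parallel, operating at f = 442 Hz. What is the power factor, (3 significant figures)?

ω = 2πf = 2777 rad/s
X_C = 1/(ωC) = 12100 Ω
Parallel: admittances add. Y = 1/R + jωC
Y = (0.000645 + j8.28e-05) S
|Y| = 0.000650 S → |Z| = 1/|Y| = 1540 Ω, ∠Z = −∠Y = -7.31°
cos φ = cos(-7.31°) = 0.992

0.992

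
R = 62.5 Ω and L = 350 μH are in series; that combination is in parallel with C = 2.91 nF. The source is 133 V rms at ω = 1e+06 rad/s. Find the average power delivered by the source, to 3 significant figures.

8.75 W

X_L = ωL = 350 Ω
X_C = 1/(ωC) = 344 Ω
Branch 1 (R+jX_L): Z₁ = 62.5 + j350 Ω, |Z₁| = 356 Ω
Branch 2 (−jX_C): Z₂ = −j344 Ω
Parallel: Z = Z₁Z₂/(Z₁+Z₂), |Z| = 1940 Ω, ∠Z = -15.9°
I = V/|Z| = 68.4 mA
P = VI cos φ = 133 × 0.0684 × cos(-15.9°) = 8.75 W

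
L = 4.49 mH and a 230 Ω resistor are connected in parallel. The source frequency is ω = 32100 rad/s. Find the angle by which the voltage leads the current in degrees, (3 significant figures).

57.9°

X_L = ωL = 144 Ω
Parallel: admittances add. Y = 1/R + 1/(jωL)
Y = (0.00435 − j0.00694) S
|Y| = 0.00819 S → |Z| = 1/|Y| = 122 Ω, ∠Z = −∠Y = 57.9°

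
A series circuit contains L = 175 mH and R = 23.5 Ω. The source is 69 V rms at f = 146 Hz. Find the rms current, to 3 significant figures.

425 mA

ω = 2πf = 917.3 rad/s
X_L = ωL = 161 Ω
Z = 23.5 + j161 Ω
|Z| = √(23.5² + 161²) = 162 Ω
I = V/|Z| = 69/162 = 425 mA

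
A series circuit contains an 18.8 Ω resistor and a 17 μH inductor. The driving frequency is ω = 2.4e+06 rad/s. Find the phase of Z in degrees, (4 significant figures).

X_L = ωL = 40.80 Ω
Z = 18.80 + j40.80 Ω
|Z| = √(18.80² + 40.80²) = 44.92 Ω
∠Z = arctan(40.80/18.80) = 65.26°

65.26°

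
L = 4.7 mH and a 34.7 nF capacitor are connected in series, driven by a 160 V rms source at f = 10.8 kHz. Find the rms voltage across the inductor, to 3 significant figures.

ω = 2πf = 67860 rad/s
X_L = ωL = 319 Ω
X_C = 1/(ωC) = 425 Ω
Net reactance X = X_L − X_C = -106 Ω
Z = − j106 Ω
|Z| = √(0² + 106²) = 106 Ω
I = V/|Z| = 1.51 A
V_L = I·|Z_L| = 1.51 × 319 = 483 V

483 V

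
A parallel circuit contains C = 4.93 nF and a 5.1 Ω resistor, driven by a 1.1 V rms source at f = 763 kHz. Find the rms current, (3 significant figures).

217 mA

ω = 2πf = 4.794e+06 rad/s
X_C = 1/(ωC) = 42.3 Ω
Parallel: admittances add. Y = 1/R + jωC
Y = (0.196 + j0.0236) S
|Y| = 0.197 S → |Z| = 1/|Y| = 5.06 Ω, ∠Z = −∠Y = -6.87°
I = V/|Z| = 1.1/5.06 = 217 mA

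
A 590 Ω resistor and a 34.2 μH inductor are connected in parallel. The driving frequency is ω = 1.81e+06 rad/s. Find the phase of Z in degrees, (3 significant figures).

84.0°

X_L = ωL = 61.9 Ω
Parallel: admittances add. Y = 1/R + 1/(jωL)
Y = (0.00169 − j0.0162) S
|Y| = 0.0162 S → |Z| = 1/|Y| = 61.6 Ω, ∠Z = −∠Y = 84.0°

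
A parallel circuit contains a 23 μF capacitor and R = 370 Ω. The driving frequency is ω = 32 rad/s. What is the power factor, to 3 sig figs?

0.965

X_C = 1/(ωC) = 1360 Ω
Parallel: admittances add. Y = 1/R + jωC
Y = (0.00270 + j0.000736) S
|Y| = 0.00280 S → |Z| = 1/|Y| = 357 Ω, ∠Z = −∠Y = -15.2°
cos φ = cos(-15.2°) = 0.965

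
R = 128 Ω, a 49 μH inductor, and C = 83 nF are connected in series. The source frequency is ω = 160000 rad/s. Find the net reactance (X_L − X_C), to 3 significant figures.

X_L = ωL = 7.84 Ω
X_C = 1/(ωC) = 75.3 Ω
X = 7.84 − 75.3 = -67.5 Ω

-67.5 Ω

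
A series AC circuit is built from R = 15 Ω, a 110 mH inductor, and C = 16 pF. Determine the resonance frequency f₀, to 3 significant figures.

ω₀ = 1/√(LC) = 1/√(0.11 × 1.6e-11) = 753800 rad/s
f₀ = ω₀/(2π) = 120 kHz

120 kHz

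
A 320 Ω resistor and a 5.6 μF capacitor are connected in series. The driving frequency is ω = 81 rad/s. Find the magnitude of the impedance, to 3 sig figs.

2230 Ω

X_C = 1/(ωC) = 2200 Ω
Z = 320 − j2200 Ω
|Z| = √(320² + 2200²) = 2230 Ω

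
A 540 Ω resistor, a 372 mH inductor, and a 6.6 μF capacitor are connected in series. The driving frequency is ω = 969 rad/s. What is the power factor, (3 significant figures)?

0.935

X_L = ωL = 360 Ω
X_C = 1/(ωC) = 156 Ω
Net reactance X = X_L − X_C = 204 Ω
Z = 540 + j204 Ω
|Z| = √(540² + 204²) = 577 Ω
∠Z = arctan(204/540) = 20.7°
cos φ = cos(20.7°) = 0.935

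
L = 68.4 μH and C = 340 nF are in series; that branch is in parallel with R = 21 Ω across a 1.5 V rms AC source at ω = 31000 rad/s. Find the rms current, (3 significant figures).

73.2 mA

X_L = ωL = 2.12 Ω
X_C = 1/(ωC) = 94.9 Ω
Branch 1: Z₁ = R = 21.0 Ω
Branch 2 (series LC): Z₂ = j(X_L − X_C) = −j92.8 Ω
Parallel: Z = Z₁Z₂/(Z₁+Z₂), |Z| = 20.5 Ω, ∠Z = -12.8°
I = V/|Z| = 1.5/20.5 = 73.2 mA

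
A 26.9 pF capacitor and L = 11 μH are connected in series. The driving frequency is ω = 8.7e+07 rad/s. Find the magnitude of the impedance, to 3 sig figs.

530 Ω

X_L = ωL = 957 Ω
X_C = 1/(ωC) = 427 Ω
Net reactance X = X_L − X_C = 530 Ω
Z = j530 Ω
|Z| = √(0² + 530²) = 530 Ω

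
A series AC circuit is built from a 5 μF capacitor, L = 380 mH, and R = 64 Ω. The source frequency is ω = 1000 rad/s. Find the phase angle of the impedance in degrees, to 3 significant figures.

X_L = ωL = 380 Ω
X_C = 1/(ωC) = 200 Ω
Net reactance X = X_L − X_C = 180 Ω
Z = 64.0 + j180 Ω
|Z| = √(64.0² + 180²) = 191 Ω
∠Z = arctan(180/64.0) = 70.4°

70.4°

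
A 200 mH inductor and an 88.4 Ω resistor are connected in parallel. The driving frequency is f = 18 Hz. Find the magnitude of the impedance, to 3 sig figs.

21.9 Ω

ω = 2πf = 113.1 rad/s
X_L = ωL = 22.6 Ω
Parallel: admittances add. Y = 1/R + 1/(jωL)
Y = (0.0113 − j0.0442) S
|Y| = 0.0456 S → |Z| = 1/|Y| = 21.9 Ω, ∠Z = −∠Y = 75.6°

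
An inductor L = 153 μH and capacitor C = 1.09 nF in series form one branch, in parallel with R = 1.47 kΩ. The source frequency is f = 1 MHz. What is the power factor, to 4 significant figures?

ω = 2πf = 6.283e+06 rad/s
X_L = ωL = 961.3 Ω
X_C = 1/(ωC) = 146.0 Ω
Branch 1: Z₁ = R = 1470 Ω
Branch 2 (series LC): Z₂ = j(X_L − X_C) = j815.3 Ω
Parallel: Z = Z₁Z₂/(Z₁+Z₂), |Z| = 713.0 Ω, ∠Z = 60.99°
cos φ = cos(60.99°) = 0.4850

0.4850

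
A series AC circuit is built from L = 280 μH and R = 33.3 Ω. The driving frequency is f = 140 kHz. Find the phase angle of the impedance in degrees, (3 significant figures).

ω = 2πf = 879600 rad/s
X_L = ωL = 246 Ω
Z = 33.3 + j246 Ω
|Z| = √(33.3² + 246²) = 249 Ω
∠Z = arctan(246/33.3) = 82.3°

82.3°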